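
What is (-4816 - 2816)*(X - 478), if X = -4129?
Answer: 35160624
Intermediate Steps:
(-4816 - 2816)*(X - 478) = (-4816 - 2816)*(-4129 - 478) = -7632*(-4607) = 35160624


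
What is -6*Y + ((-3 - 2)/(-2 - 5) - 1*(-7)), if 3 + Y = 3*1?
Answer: 54/7 ≈ 7.7143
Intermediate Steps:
Y = 0 (Y = -3 + 3*1 = -3 + 3 = 0)
-6*Y + ((-3 - 2)/(-2 - 5) - 1*(-7)) = -6*0 + ((-3 - 2)/(-2 - 5) - 1*(-7)) = 0 + (-5/(-7) + 7) = 0 + (-5*(-1/7) + 7) = 0 + (5/7 + 7) = 0 + 54/7 = 54/7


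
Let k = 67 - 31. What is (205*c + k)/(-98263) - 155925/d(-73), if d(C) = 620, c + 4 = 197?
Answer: -3069242179/12184612 ≈ -251.90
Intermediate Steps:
c = 193 (c = -4 + 197 = 193)
k = 36
(205*c + k)/(-98263) - 155925/d(-73) = (205*193 + 36)/(-98263) - 155925/620 = (39565 + 36)*(-1/98263) - 155925*1/620 = 39601*(-1/98263) - 31185/124 = -39601/98263 - 31185/124 = -3069242179/12184612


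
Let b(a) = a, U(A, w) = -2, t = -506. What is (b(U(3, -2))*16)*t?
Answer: 16192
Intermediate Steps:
(b(U(3, -2))*16)*t = -2*16*(-506) = -32*(-506) = 16192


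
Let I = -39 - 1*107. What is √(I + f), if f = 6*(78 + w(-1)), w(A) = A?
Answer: 2*√79 ≈ 17.776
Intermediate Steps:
I = -146 (I = -39 - 107 = -146)
f = 462 (f = 6*(78 - 1) = 6*77 = 462)
√(I + f) = √(-146 + 462) = √316 = 2*√79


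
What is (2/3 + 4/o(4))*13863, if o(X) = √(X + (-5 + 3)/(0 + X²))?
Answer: 9242 + 110904*√62/31 ≈ 37412.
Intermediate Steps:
o(X) = √(X - 2/X²)
(2/3 + 4/o(4))*13863 = (2/3 + 4/(√(4 - 2/4²)))*13863 = (2*(⅓) + 4/(√(4 - 2*1/16)))*13863 = (⅔ + 4/(√(4 - ⅛)))*13863 = (⅔ + 4/(√(31/8)))*13863 = (⅔ + 4/((√62/4)))*13863 = (⅔ + 4*(2*√62/31))*13863 = (⅔ + 8*√62/31)*13863 = 9242 + 110904*√62/31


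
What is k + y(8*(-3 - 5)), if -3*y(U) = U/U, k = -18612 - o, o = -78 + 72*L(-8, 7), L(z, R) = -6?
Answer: -54307/3 ≈ -18102.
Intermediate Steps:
o = -510 (o = -78 + 72*(-6) = -78 - 432 = -510)
k = -18102 (k = -18612 - 1*(-510) = -18612 + 510 = -18102)
y(U) = -1/3 (y(U) = -U/(3*U) = -1/3*1 = -1/3)
k + y(8*(-3 - 5)) = -18102 - 1/3 = -54307/3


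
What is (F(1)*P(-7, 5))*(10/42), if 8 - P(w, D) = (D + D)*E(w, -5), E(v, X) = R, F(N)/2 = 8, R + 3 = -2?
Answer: 4640/21 ≈ 220.95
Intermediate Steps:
R = -5 (R = -3 - 2 = -5)
F(N) = 16 (F(N) = 2*8 = 16)
E(v, X) = -5
P(w, D) = 8 + 10*D (P(w, D) = 8 - (D + D)*(-5) = 8 - 2*D*(-5) = 8 - (-10)*D = 8 + 10*D)
(F(1)*P(-7, 5))*(10/42) = (16*(8 + 10*5))*(10/42) = (16*(8 + 50))*(10*(1/42)) = (16*58)*(5/21) = 928*(5/21) = 4640/21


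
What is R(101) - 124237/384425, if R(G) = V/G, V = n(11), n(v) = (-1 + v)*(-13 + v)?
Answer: -20236437/38826925 ≈ -0.52120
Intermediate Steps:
V = -20 (V = 13 + 11² - 14*11 = 13 + 121 - 154 = -20)
R(G) = -20/G
R(101) - 124237/384425 = -20/101 - 124237/384425 = -20236437/38826925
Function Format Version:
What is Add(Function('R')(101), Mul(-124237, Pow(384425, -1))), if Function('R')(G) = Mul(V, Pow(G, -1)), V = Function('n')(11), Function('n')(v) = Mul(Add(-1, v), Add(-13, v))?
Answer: Rational(-20236437, 38826925) ≈ -0.52120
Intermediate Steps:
V = -20 (V = Add(13, Pow(11, 2), Mul(-14, 11)) = Add(13, 121, -154) = -20)
Function('R')(G) = Mul(-20, Pow(G, -1))
Add(Function('R')(101), Mul(-124237, Pow(384425, -1))) = Add(Mul(-20, Pow(101, -1)), Mul(-124237, Pow(384425, -1))) = Add(Mul(-20, Rational(1, 101)), Mul(-124237, Rational(1, 384425))) = Add(Rational(-20, 101), Rational(-124237, 384425)) = Rational(-20236437, 38826925)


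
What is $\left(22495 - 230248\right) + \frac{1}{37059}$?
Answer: $- \frac{7699118426}{37059} \approx -2.0775 \cdot 10^{5}$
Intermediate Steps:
$\left(22495 - 230248\right) + \frac{1}{37059} = -207753 + \frac{1}{37059} = - \frac{7699118426}{37059}$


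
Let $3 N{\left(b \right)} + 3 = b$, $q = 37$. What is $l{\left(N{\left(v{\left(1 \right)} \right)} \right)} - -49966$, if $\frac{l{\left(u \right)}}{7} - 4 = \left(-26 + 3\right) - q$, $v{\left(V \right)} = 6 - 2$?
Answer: $49574$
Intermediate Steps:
$v{\left(V \right)} = 4$
$N{\left(b \right)} = -1 + \frac{b}{3}$
$l{\left(u \right)} = -392$ ($l{\left(u \right)} = 28 + 7 \left(\left(-26 + 3\right) - 37\right) = 28 + 7 \left(-23 - 37\right) = 28 + 7 \left(-60\right) = 28 - 420 = -392$)
$l{\left(N{\left(v{\left(1 \right)} \right)} \right)} - -49966 = -392 - -49966 = -392 + 49966 = 49574$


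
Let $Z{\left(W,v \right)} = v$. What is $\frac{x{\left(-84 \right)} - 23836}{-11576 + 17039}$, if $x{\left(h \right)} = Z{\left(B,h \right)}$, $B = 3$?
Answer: $- \frac{23920}{5463} \approx -4.3785$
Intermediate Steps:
$x{\left(h \right)} = h$
$\frac{x{\left(-84 \right)} - 23836}{-11576 + 17039} = \frac{-84 - 23836}{-11576 + 17039} = - \frac{23920}{5463}$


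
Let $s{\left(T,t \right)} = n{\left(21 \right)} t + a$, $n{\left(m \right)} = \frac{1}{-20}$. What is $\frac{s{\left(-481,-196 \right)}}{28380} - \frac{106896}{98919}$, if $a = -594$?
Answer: $- \frac{572499437}{519874300} \approx -1.1012$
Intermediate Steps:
$n{\left(m \right)} = - \frac{1}{20}$
$s{\left(T,t \right)} = -594 - \frac{t}{20}$ ($s{\left(T,t \right)} = - \frac{t}{20} - 594 = -594 - \frac{t}{20}$)
$\frac{s{\left(-481,-196 \right)}}{28380} - \frac{106896}{98919} = \frac{-594 - - \frac{49}{5}}{28380} - \frac{106896}{98919} = \left(-594 + \frac{49}{5}\right) \frac{1}{28380} - \frac{35632}{32973} = \left(- \frac{2921}{5}\right) \frac{1}{28380} - \frac{35632}{32973} = - \frac{2921}{141900} - \frac{35632}{32973} = - \frac{572499437}{519874300}$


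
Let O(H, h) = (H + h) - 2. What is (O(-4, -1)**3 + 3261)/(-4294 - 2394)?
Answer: -1459/3344 ≈ -0.43630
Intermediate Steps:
O(H, h) = -2 + H + h
(O(-4, -1)**3 + 3261)/(-4294 - 2394) = ((-2 - 4 - 1)**3 + 3261)/(-4294 - 2394) = ((-7)**3 + 3261)/(-6688) = (-343 + 3261)*(-1/6688) = 2918*(-1/6688) = -1459/3344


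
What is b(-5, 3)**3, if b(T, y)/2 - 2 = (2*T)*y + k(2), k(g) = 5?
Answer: -97336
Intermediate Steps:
b(T, y) = 14 + 4*T*y (b(T, y) = 4 + 2*((2*T)*y + 5) = 4 + 2*(2*T*y + 5) = 4 + 2*(5 + 2*T*y) = 4 + (10 + 4*T*y) = 14 + 4*T*y)
b(-5, 3)**3 = (14 + 4*(-5)*3)**3 = (14 - 60)**3 = (-46)**3 = -97336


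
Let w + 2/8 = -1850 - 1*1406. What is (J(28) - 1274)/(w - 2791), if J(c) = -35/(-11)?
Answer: 55916/266079 ≈ 0.21015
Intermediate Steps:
w = -13025/4 (w = -¼ + (-1850 - 1*1406) = -¼ + (-1850 - 1406) = -¼ - 3256 = -13025/4 ≈ -3256.3)
J(c) = 35/11 (J(c) = -35*(-1/11) = 35/11)
(J(28) - 1274)/(w - 2791) = (35/11 - 1274)/(-13025/4 - 2791) = -13979/(11*(-24189/4)) = -13979/11*(-4/24189) = 55916/266079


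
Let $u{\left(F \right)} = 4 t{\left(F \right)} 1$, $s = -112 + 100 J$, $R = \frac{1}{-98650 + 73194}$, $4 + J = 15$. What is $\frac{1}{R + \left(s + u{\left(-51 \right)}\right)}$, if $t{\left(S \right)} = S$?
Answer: $\frac{25456}{19957503} \approx 0.0012755$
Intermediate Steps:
$J = 11$ ($J = -4 + 15 = 11$)
$R = - \frac{1}{25456}$ ($R = \frac{1}{-25456} = - \frac{1}{25456} \approx -3.9283 \cdot 10^{-5}$)
$s = 988$ ($s = -112 + 100 \cdot 11 = -112 + 1100 = 988$)
$u{\left(F \right)} = 4 F$ ($u{\left(F \right)} = 4 F 1 = 4 F$)
$\frac{1}{R + \left(s + u{\left(-51 \right)}\right)} = \frac{1}{- \frac{1}{25456} + \left(988 + 4 \left(-51\right)\right)} = \frac{1}{- \frac{1}{25456} + \left(988 - 204\right)} = \frac{1}{- \frac{1}{25456} + 784} = \frac{1}{\frac{19957503}{25456}} = \frac{25456}{19957503}$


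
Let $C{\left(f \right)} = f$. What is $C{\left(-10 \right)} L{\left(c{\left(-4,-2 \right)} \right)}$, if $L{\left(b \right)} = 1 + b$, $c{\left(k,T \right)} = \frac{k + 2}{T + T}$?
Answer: $-15$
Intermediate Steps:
$c{\left(k,T \right)} = \frac{2 + k}{2 T}$
$C{\left(-10 \right)} L{\left(c{\left(-4,-2 \right)} \right)} = - 10 \left(1 + \frac{2 - 4}{2 \left(-2\right)}\right) = - 10 \left(1 + \frac{1}{2} \left(- \frac{1}{2}\right) \left(-2\right)\right) = - 10 \left(1 + \frac{1}{2}\right) = \left(-10\right) \frac{3}{2} = -15$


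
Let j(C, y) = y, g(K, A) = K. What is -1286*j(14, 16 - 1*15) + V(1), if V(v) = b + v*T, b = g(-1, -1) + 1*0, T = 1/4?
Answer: -5147/4 ≈ -1286.8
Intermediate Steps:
T = ¼ ≈ 0.25000
b = -1 (b = -1 + 1*0 = -1 + 0 = -1)
V(v) = -1 + v/4 (V(v) = -1 + v*(¼) = -1 + v/4)
-1286*j(14, 16 - 1*15) + V(1) = -1286*(16 - 1*15) + (-1 + (¼)*1) = -1286*(16 - 15) + (-1 + ¼) = -1286*1 - ¾ = -1286 - ¾ = -5147/4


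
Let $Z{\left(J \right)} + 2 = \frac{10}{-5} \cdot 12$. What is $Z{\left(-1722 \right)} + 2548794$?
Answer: $2548768$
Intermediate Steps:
$Z{\left(J \right)} = -26$ ($Z{\left(J \right)} = -2 + \frac{10}{-5} \cdot 12 = -2 + 10 \left(- \frac{1}{5}\right) 12 = -2 - 24 = -26$)
$Z{\left(-1722 \right)} + 2548794 = -26 + 2548794 = 2548768$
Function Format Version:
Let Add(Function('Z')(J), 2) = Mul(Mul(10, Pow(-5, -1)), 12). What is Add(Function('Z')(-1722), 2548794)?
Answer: 2548768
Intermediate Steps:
Function('Z')(J) = -26 (Function('Z')(J) = Add(-2, Mul(Mul(10, Pow(-5, -1)), 12)) = Add(-2, Mul(Mul(10, Rational(-1, 5)), 12)) = Add(-2, Mul(-2, 12)) = Add(-2, -24) = -26)
Add(Function('Z')(-1722), 2548794) = Add(-26, 2548794) = 2548768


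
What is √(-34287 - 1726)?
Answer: I*√36013 ≈ 189.77*I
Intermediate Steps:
√(-34287 - 1726) = √(-36013) = I*√36013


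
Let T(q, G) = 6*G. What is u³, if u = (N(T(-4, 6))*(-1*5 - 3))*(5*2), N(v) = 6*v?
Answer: -5159780352000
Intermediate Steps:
u = -17280 (u = ((6*(6*6))*(-1*5 - 3))*(5*2) = ((6*36)*(-5 - 3))*10 = (216*(-8))*10 = -1728*10 = -17280)
u³ = (-17280)³ = -5159780352000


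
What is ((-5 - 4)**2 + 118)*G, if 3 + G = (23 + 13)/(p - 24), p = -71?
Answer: -63879/95 ≈ -672.41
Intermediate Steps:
G = -321/95 (G = -3 + (23 + 13)/(-71 - 24) = -3 + 36/(-95) = -3 + 36*(-1/95) = -3 - 36/95 = -321/95 ≈ -3.3789)
((-5 - 4)**2 + 118)*G = ((-5 - 4)**2 + 118)*(-321/95) = ((-9)**2 + 118)*(-321/95) = (81 + 118)*(-321/95) = 199*(-321/95) = -63879/95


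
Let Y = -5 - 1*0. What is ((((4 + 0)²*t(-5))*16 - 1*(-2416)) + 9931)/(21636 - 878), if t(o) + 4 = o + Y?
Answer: 8763/20758 ≈ 0.42215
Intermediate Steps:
Y = -5 (Y = -5 + 0 = -5)
t(o) = -9 + o (t(o) = -4 + (o - 5) = -4 + (-5 + o) = -9 + o)
((((4 + 0)²*t(-5))*16 - 1*(-2416)) + 9931)/(21636 - 878) = ((((4 + 0)²*(-9 - 5))*16 - 1*(-2416)) + 9931)/(21636 - 878) = (((4²*(-14))*16 + 2416) + 9931)/20758 = (((16*(-14))*16 + 2416) + 9931)*(1/20758) = ((-224*16 + 2416) + 9931)*(1/20758) = ((-3584 + 2416) + 9931)*(1/20758) = (-1168 + 9931)*(1/20758) = 8763*(1/20758) = 8763/20758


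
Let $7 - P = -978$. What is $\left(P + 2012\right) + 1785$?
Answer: $4782$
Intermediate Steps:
$P = 985$ ($P = 7 - -978 = 7 + 978 = 985$)
$\left(P + 2012\right) + 1785 = \left(985 + 2012\right) + 1785 = 2997 + 1785 = 4782$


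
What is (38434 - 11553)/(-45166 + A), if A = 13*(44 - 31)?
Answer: -26881/44997 ≈ -0.59739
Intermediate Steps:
A = 169 (A = 13*13 = 169)
(38434 - 11553)/(-45166 + A) = (38434 - 11553)/(-45166 + 169) = 26881/(-44997) = 26881*(-1/44997) = -26881/44997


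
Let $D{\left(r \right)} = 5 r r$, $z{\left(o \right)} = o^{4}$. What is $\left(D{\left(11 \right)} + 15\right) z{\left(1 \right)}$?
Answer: $620$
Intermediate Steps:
$D{\left(r \right)} = 5 r^{2}$
$\left(D{\left(11 \right)} + 15\right) z{\left(1 \right)} = \left(5 \cdot 11^{2} + 15\right) 1^{4} = \left(5 \cdot 121 + 15\right) 1 = \left(605 + 15\right) 1 = 620 \cdot 1 = 620$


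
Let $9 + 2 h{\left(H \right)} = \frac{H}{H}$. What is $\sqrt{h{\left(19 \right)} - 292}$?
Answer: $2 i \sqrt{74} \approx 17.205 i$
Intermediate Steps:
$h{\left(H \right)} = -4$ ($h{\left(H \right)} = - \frac{9}{2} + \frac{H \frac{1}{H}}{2} = - \frac{9}{2} + \frac{1}{2} \cdot 1 = - \frac{9}{2} + \frac{1}{2} = -4$)
$\sqrt{h{\left(19 \right)} - 292} = \sqrt{-4 - 292} = \sqrt{-296} = 2 i \sqrt{74}$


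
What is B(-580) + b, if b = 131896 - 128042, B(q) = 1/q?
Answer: 2235319/580 ≈ 3854.0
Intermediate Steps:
b = 3854
B(-580) + b = 1/(-580) + 3854 = -1/580 + 3854 = 2235319/580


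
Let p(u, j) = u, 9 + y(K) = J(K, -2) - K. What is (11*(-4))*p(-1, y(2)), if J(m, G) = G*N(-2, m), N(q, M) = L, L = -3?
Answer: 44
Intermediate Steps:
N(q, M) = -3
J(m, G) = -3*G (J(m, G) = G*(-3) = -3*G)
y(K) = -3 - K (y(K) = -9 + (-3*(-2) - K) = -9 + (6 - K) = -3 - K)
(11*(-4))*p(-1, y(2)) = (11*(-4))*(-1) = -44*(-1) = 44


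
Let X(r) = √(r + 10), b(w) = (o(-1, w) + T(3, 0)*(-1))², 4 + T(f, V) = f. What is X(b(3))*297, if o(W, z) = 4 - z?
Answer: 297*√14 ≈ 1111.3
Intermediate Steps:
T(f, V) = -4 + f
b(w) = (5 - w)² (b(w) = ((4 - w) + (-4 + 3)*(-1))² = ((4 - w) - 1*(-1))² = ((4 - w) + 1)² = (5 - w)²)
X(r) = √(10 + r)
X(b(3))*297 = √(10 + (-5 + 3)²)*297 = √(10 + (-2)²)*297 = √(10 + 4)*297 = √14*297 = 297*√14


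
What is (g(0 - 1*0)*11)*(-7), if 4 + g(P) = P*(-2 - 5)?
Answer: 308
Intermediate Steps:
g(P) = -4 - 7*P (g(P) = -4 + P*(-2 - 5) = -4 + P*(-7) = -4 - 7*P)
(g(0 - 1*0)*11)*(-7) = ((-4 - 7*(0 - 1*0))*11)*(-7) = ((-4 - 7*(0 + 0))*11)*(-7) = ((-4 - 7*0)*11)*(-7) = ((-4 + 0)*11)*(-7) = -4*11*(-7) = -44*(-7) = 308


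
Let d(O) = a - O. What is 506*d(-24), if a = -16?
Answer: 4048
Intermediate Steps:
d(O) = -16 - O
506*d(-24) = 506*(-16 - 1*(-24)) = 506*(-16 + 24) = 506*8 = 4048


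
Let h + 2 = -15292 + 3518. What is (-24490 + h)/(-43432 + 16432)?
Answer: 18133/13500 ≈ 1.3432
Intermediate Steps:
h = -11776 (h = -2 + (-15292 + 3518) = -2 - 11774 = -11776)
(-24490 + h)/(-43432 + 16432) = (-24490 - 11776)/(-43432 + 16432) = -36266/(-27000) = -36266*(-1/27000) = 18133/13500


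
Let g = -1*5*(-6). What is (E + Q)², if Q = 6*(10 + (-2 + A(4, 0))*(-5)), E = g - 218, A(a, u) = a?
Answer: 35344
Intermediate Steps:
g = 30 (g = -5*(-6) = 30)
E = -188 (E = 30 - 218 = -188)
Q = 0 (Q = 6*(10 + (-2 + 4)*(-5)) = 6*(10 + 2*(-5)) = 6*(10 - 10) = 6*0 = 0)
(E + Q)² = (-188 + 0)² = (-188)² = 35344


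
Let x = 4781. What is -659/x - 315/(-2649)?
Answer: -79892/4221623 ≈ -0.018924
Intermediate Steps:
-659/x - 315/(-2649) = -659/4781 - 315/(-2649) = -659*1/4781 - 315*(-1/2649) = -659/4781 + 105/883 = -79892/4221623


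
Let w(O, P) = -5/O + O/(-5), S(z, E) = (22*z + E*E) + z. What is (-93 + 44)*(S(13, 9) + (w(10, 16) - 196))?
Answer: -17787/2 ≈ -8893.5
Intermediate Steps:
S(z, E) = E**2 + 23*z (S(z, E) = (22*z + E**2) + z = (E**2 + 22*z) + z = E**2 + 23*z)
w(O, P) = -5/O - O/5 (w(O, P) = -5/O + O*(-1/5) = -5/O - O/5)
(-93 + 44)*(S(13, 9) + (w(10, 16) - 196)) = (-93 + 44)*((9**2 + 23*13) + ((-5/10 - 1/5*10) - 196)) = -49*((81 + 299) + ((-5*1/10 - 2) - 196)) = -49*(380 + ((-1/2 - 2) - 196)) = -49*(380 + (-5/2 - 196)) = -49*(380 - 397/2) = -49*363/2 = -17787/2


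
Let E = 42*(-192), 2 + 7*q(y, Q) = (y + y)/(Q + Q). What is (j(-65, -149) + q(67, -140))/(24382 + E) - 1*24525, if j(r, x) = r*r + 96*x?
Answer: -392204848767/15991640 ≈ -24526.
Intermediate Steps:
q(y, Q) = -2/7 + y/(7*Q) (q(y, Q) = -2/7 + ((y + y)/(Q + Q))/7 = -2/7 + ((2*y)/((2*Q)))/7 = -2/7 + ((2*y)*(1/(2*Q)))/7 = -2/7 + (y/Q)/7 = -2/7 + y/(7*Q))
E = -8064
j(r, x) = r**2 + 96*x
(j(-65, -149) + q(67, -140))/(24382 + E) - 1*24525 = (((-65)**2 + 96*(-149)) + (1/7)*(67 - 2*(-140))/(-140))/(24382 - 8064) - 1*24525 = ((4225 - 14304) + (1/7)*(-1/140)*(67 + 280))/16318 - 24525 = (-10079 + (1/7)*(-1/140)*347)*(1/16318) - 24525 = (-10079 - 347/980)*(1/16318) - 24525 = -9877767/980*1/16318 - 24525 = -9877767/15991640 - 24525 = -392204848767/15991640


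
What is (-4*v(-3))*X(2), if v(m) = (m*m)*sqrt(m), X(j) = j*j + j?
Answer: -216*I*sqrt(3) ≈ -374.12*I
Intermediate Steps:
X(j) = j + j**2 (X(j) = j**2 + j = j + j**2)
v(m) = m**(5/2) (v(m) = m**2*sqrt(m) = m**(5/2))
(-4*v(-3))*X(2) = (-36*I*sqrt(3))*(2*(1 + 2)) = (-36*I*sqrt(3))*(2*3) = -36*I*sqrt(3)*6 = -216*I*sqrt(3)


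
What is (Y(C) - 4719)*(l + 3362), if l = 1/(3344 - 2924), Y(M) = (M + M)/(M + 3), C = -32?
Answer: -27592693181/1740 ≈ -1.5858e+7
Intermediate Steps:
Y(M) = 2*M/(3 + M) (Y(M) = (2*M)/(3 + M) = 2*M/(3 + M))
l = 1/420 ≈ 0.0023810
(Y(C) - 4719)*(l + 3362) = (2*(-32)/(3 - 32) - 4719)*(1/420 + 3362) = (2*(-32)/(-29) - 4719)*(1412041/420) = (2*(-32)*(-1/29) - 4719)*(1412041/420) = (64/29 - 4719)*(1412041/420) = -136787/29*1412041/420 = -27592693181/1740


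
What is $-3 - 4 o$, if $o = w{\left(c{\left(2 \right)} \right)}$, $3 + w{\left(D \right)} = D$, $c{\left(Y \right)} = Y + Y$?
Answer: $-7$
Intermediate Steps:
$c{\left(Y \right)} = 2 Y$
$w{\left(D \right)} = -3 + D$
$o = 1$ ($o = -3 + 2 \cdot 2 = -3 + 4 = 1$)
$-3 - 4 o = -3 - 4 = -7$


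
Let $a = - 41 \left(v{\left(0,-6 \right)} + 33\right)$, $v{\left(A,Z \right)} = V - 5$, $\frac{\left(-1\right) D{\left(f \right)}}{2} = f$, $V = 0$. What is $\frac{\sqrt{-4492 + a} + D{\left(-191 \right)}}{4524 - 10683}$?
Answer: $- \frac{382}{6159} - \frac{2 i \sqrt{1410}}{6159} \approx -0.062023 - 0.012194 i$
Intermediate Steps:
$D{\left(f \right)} = - 2 f$
$v{\left(A,Z \right)} = -5$ ($v{\left(A,Z \right)} = 0 - 5 = -5$)
$a = -1148$ ($a = - 41 \left(-5 + 33\right) = \left(-41\right) 28 = -1148$)
$\frac{\sqrt{-4492 + a} + D{\left(-191 \right)}}{4524 - 10683} = \frac{\sqrt{-4492 - 1148} - -382}{4524 - 10683} = \frac{\sqrt{-5640} + 382}{-6159} = \left(2 i \sqrt{1410} + 382\right) \left(- \frac{1}{6159}\right) = \left(382 + 2 i \sqrt{1410}\right) \left(- \frac{1}{6159}\right) = - \frac{382}{6159} - \frac{2 i \sqrt{1410}}{6159}$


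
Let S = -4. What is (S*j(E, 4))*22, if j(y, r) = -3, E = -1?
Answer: 264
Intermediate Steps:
(S*j(E, 4))*22 = -4*(-3)*22 = 12*22 = 264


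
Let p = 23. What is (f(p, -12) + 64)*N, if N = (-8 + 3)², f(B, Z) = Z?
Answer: 1300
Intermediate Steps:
N = 25 (N = (-5)² = 25)
(f(p, -12) + 64)*N = (-12 + 64)*25 = 52*25 = 1300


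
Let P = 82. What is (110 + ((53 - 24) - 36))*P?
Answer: 8446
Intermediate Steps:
(110 + ((53 - 24) - 36))*P = (110 + ((53 - 24) - 36))*82 = (110 + (29 - 36))*82 = (110 - 7)*82 = 103*82 = 8446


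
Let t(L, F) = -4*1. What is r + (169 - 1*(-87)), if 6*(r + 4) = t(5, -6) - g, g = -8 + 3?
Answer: 1513/6 ≈ 252.17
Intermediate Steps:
t(L, F) = -4
g = -5
r = -23/6 (r = -4 + (-4 - 1*(-5))/6 = -4 + (-4 + 5)/6 = -4 + (⅙)*1 = -4 + ⅙ = -23/6 ≈ -3.8333)
r + (169 - 1*(-87)) = -23/6 + (169 - 1*(-87)) = -23/6 + (169 + 87) = -23/6 + 256 = 1513/6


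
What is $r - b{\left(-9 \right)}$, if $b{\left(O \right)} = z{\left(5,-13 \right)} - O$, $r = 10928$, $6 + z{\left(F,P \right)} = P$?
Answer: $10938$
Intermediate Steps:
$z{\left(F,P \right)} = -6 + P$
$b{\left(O \right)} = -19 - O$ ($b{\left(O \right)} = \left(-6 - 13\right) - O = -19 - O$)
$r - b{\left(-9 \right)} = 10928 - \left(-19 - -9\right) = 10928 - \left(-19 + 9\right) = 10928 - -10 = 10928 + 10 = 10938$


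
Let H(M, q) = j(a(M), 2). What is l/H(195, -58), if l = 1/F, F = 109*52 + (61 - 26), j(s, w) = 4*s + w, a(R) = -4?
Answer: -1/79842 ≈ -1.2525e-5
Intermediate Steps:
j(s, w) = w + 4*s
F = 5703 (F = 5668 + 35 = 5703)
l = 1/5703 ≈ 0.00017535
H(M, q) = -14 (H(M, q) = 2 + 4*(-4) = 2 - 16 = -14)
l/H(195, -58) = (1/5703)/(-14) = (1/5703)*(-1/14) = -1/79842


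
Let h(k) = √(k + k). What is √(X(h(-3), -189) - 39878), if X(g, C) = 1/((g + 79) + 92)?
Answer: √((-6819137 - 39878*I*√6)/(171 + I*√6)) ≈ 0.e-7 - 199.69*I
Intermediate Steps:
h(k) = √2*√k (h(k) = √(2*k) = √2*√k)
X(g, C) = 1/(171 + g) (X(g, C) = 1/((79 + g) + 92) = 1/(171 + g))
√(X(h(-3), -189) - 39878) = √(1/(171 + √2*√(-3)) - 39878) = √(1/(171 + √2*(I*√3)) - 39878) = √(1/(171 + I*√6) - 39878) = √(-39878 + 1/(171 + I*√6))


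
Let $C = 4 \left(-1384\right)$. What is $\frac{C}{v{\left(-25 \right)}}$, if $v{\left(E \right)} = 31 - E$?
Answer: $- \frac{692}{7} \approx -98.857$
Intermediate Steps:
$C = -5536$
$\frac{C}{v{\left(-25 \right)}} = - \frac{5536}{31 - -25} = - \frac{5536}{31 + 25} = - \frac{5536}{56} = \left(-5536\right) \frac{1}{56} = - \frac{692}{7}$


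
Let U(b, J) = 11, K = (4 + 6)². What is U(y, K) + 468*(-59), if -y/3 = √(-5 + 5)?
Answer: -27601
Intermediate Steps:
K = 100 (K = 10² = 100)
y = 0 (y = -3*√(-5 + 5) = -3*√0 = -3*0 = 0)
U(y, K) + 468*(-59) = 11 + 468*(-59) = 11 - 27612 = -27601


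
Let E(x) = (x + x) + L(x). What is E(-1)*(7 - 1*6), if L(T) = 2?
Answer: 0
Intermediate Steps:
E(x) = 2 + 2*x (E(x) = (x + x) + 2 = 2*x + 2 = 2 + 2*x)
E(-1)*(7 - 1*6) = (2 + 2*(-1))*(7 - 1*6) = (2 - 2)*(7 - 6) = 0*1 = 0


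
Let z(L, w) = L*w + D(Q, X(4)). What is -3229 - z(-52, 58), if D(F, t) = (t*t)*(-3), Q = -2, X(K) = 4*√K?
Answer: -21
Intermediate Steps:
D(F, t) = -3*t² (D(F, t) = t²*(-3) = -3*t²)
z(L, w) = -192 + L*w (z(L, w) = L*w - 3*(4*√4)² = L*w - 3*(4*2)² = L*w - 3*8² = L*w - 3*64 = L*w - 192 = -192 + L*w)
-3229 - z(-52, 58) = -3229 - (-192 - 52*58) = -3229 - (-192 - 3016) = -3229 - 1*(-3208) = -3229 + 3208 = -21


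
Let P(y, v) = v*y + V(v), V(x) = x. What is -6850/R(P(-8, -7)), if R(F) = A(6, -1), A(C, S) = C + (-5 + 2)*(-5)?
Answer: -6850/21 ≈ -326.19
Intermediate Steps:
A(C, S) = 15 + C (A(C, S) = C - 3*(-5) = C + 15 = 15 + C)
P(y, v) = v + v*y (P(y, v) = v*y + v = v + v*y)
R(F) = 21 (R(F) = 15 + 6 = 21)
-6850/R(P(-8, -7)) = -6850/21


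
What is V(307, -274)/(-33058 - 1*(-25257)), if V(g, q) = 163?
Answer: -163/7801 ≈ -0.020895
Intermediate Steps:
V(307, -274)/(-33058 - 1*(-25257)) = 163/(-33058 - 1*(-25257)) = 163/(-33058 + 25257) = 163/(-7801) = 163*(-1/7801) = -163/7801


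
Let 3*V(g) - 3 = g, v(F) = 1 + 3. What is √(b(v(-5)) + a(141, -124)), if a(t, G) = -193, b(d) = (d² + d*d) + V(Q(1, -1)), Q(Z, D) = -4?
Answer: 22*I*√3/3 ≈ 12.702*I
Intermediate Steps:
v(F) = 4
V(g) = 1 + g/3
b(d) = -⅓ + 2*d² (b(d) = (d² + d*d) + (1 + (⅓)*(-4)) = (d² + d²) + (1 - 4/3) = 2*d² - ⅓ = -⅓ + 2*d²)
√(b(v(-5)) + a(141, -124)) = √((-⅓ + 2*4²) - 193) = √((-⅓ + 2*16) - 193) = √((-⅓ + 32) - 193) = √(95/3 - 193) = √(-484/3) = 22*I*√3/3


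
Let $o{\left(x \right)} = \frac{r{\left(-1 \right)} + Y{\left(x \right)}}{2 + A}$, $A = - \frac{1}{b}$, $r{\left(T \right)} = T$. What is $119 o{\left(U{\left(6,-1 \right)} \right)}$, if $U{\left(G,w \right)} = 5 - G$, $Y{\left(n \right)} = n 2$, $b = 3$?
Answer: $- \frac{1071}{5} \approx -214.2$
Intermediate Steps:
$Y{\left(n \right)} = 2 n$
$A = - \frac{1}{3} \approx -0.33333$
$o{\left(x \right)} = - \frac{3}{5} + \frac{6 x}{5}$ ($o{\left(x \right)} = \frac{-1 + 2 x}{2 - \frac{1}{3}} = \frac{-1 + 2 x}{\frac{5}{3}} = \left(-1 + 2 x\right) \frac{3}{5} = - \frac{3}{5} + \frac{6 x}{5}$)
$119 o{\left(U{\left(6,-1 \right)} \right)} = 119 \left(- \frac{3}{5} + \frac{6 \left(5 - 6\right)}{5}\right) = 119 \left(- \frac{3}{5} + \frac{6}{5} \left(-1\right)\right) = 119 \left(- \frac{3}{5} - \frac{6}{5}\right) = 119 \left(- \frac{9}{5}\right) = - \frac{1071}{5}$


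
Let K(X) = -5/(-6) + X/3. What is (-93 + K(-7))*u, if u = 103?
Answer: -19467/2 ≈ -9733.5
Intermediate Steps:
K(X) = ⅚ + X/3 (K(X) = -5*(-⅙) + X*(⅓) = ⅚ + X/3)
(-93 + K(-7))*u = (-93 + (⅚ + (⅓)*(-7)))*103 = (-93 + (⅚ - 7/3))*103 = (-93 - 3/2)*103 = -189/2*103 = -19467/2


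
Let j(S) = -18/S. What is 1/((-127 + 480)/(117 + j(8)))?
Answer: 459/1412 ≈ 0.32507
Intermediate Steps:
1/((-127 + 480)/(117 + j(8))) = 1/((-127 + 480)/(117 - 18/8)) = 1/(353/(117 - 18*⅛)) = 1/(353/(117 - 9/4)) = 1/(353/(459/4)) = 1/(353*(4/459)) = 1/(1412/459) = 459/1412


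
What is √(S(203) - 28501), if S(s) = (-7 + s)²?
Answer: √9915 ≈ 99.574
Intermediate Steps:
√(S(203) - 28501) = √((-7 + 203)² - 28501) = √(196² - 28501) = √(38416 - 28501) = √9915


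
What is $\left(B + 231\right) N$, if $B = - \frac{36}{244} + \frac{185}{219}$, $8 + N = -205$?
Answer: $- \frac{219762253}{4453} \approx -49352.0$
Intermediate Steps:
$N = -213$ ($N = -8 - 205 = -213$)
$B = \frac{9314}{13359}$ ($B = \left(-36\right) \frac{1}{244} + 185 \cdot \frac{1}{219} = - \frac{9}{61} + \frac{185}{219} = \frac{9314}{13359} \approx 0.69721$)
$\left(B + 231\right) N = \left(\frac{9314}{13359} + 231\right) \left(-213\right) = \frac{3095243}{13359} \left(-213\right) = - \frac{219762253}{4453}$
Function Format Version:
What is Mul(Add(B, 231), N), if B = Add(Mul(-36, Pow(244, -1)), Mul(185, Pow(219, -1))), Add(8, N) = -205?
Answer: Rational(-219762253, 4453) ≈ -49352.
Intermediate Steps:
N = -213 (N = Add(-8, -205) = -213)
B = Rational(9314, 13359) (B = Add(Mul(-36, Rational(1, 244)), Mul(185, Rational(1, 219))) = Add(Rational(-9, 61), Rational(185, 219)) = Rational(9314, 13359) ≈ 0.69721)
Mul(Add(B, 231), N) = Mul(Add(Rational(9314, 13359), 231), -213) = Mul(Rational(3095243, 13359), -213) = Rational(-219762253, 4453)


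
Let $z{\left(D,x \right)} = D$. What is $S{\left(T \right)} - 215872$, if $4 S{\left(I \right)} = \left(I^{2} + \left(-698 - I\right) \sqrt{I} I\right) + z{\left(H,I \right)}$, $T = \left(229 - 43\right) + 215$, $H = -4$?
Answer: $- \frac{702691}{4} - \frac{440699 \sqrt{401}}{4} \approx -2.3819 \cdot 10^{6}$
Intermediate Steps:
$T = 401$ ($T = 186 + 215 = 401$)
$S{\left(I \right)} = -1 + \frac{I^{2}}{4} + \frac{I^{\frac{3}{2}} \left(-698 - I\right)}{4}$ ($S{\left(I \right)} = \frac{\left(I^{2} + \left(-698 - I\right) \sqrt{I} I\right) - 4}{4} = \frac{\left(I^{2} + \sqrt{I} \left(-698 - I\right) I\right) - 4}{4} = \frac{\left(I^{2} + I^{\frac{3}{2}} \left(-698 - I\right)\right) - 4}{4} = \frac{-4 + I^{2} + I^{\frac{3}{2}} \left(-698 - I\right)}{4} = -1 + \frac{I^{2}}{4} + \frac{I^{\frac{3}{2}} \left(-698 - I\right)}{4}$)
$S{\left(T \right)} - 215872 = \left(-1 - \frac{349 \cdot 401^{\frac{3}{2}}}{2} - \frac{401^{\frac{5}{2}}}{4} + \frac{401^{2}}{4}\right) - 215872 = \left(-1 - \frac{349 \cdot 401 \sqrt{401}}{2} - \frac{160801 \sqrt{401}}{4} + \frac{1}{4} \cdot 160801\right) - 215872 = \left(-1 - \frac{139949 \sqrt{401}}{2} - \frac{160801 \sqrt{401}}{4} + \frac{160801}{4}\right) - 215872 = \left(\frac{160797}{4} - \frac{440699 \sqrt{401}}{4}\right) - 215872 = - \frac{702691}{4} - \frac{440699 \sqrt{401}}{4}$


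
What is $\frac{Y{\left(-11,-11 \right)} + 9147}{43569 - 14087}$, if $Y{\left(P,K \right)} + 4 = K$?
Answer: $\frac{4566}{14741} \approx 0.30975$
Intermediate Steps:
$Y{\left(P,K \right)} = -4 + K$
$\frac{Y{\left(-11,-11 \right)} + 9147}{43569 - 14087} = \frac{\left(-4 - 11\right) + 9147}{43569 - 14087} = \frac{-15 + 9147}{29482} = 9132 \cdot \frac{1}{29482} = \frac{4566}{14741}$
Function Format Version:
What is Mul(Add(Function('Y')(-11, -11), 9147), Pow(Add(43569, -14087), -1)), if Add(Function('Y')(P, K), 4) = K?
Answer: Rational(4566, 14741) ≈ 0.30975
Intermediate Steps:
Function('Y')(P, K) = Add(-4, K)
Mul(Add(Function('Y')(-11, -11), 9147), Pow(Add(43569, -14087), -1)) = Mul(Add(Add(-4, -11), 9147), Pow(Add(43569, -14087), -1)) = Mul(Add(-15, 9147), Pow(29482, -1)) = Mul(9132, Rational(1, 29482)) = Rational(4566, 14741)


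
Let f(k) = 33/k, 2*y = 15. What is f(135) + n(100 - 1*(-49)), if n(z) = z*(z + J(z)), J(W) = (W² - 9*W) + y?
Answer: 281831287/90 ≈ 3.1315e+6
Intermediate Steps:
y = 15/2 (y = (½)*15 = 15/2 ≈ 7.5000)
J(W) = 15/2 + W² - 9*W (J(W) = (W² - 9*W) + 15/2 = 15/2 + W² - 9*W)
n(z) = z*(15/2 + z² - 8*z) (n(z) = z*(z + (15/2 + z² - 9*z)) = z*(15/2 + z² - 8*z))
f(135) + n(100 - 1*(-49)) = 33/135 + (100 - 1*(-49))*(15 - 16*(100 - 1*(-49)) + 2*(100 - 1*(-49))²)/2 = 33*(1/135) + (100 + 49)*(15 - 16*(100 + 49) + 2*(100 + 49)²)/2 = 11/45 + (½)*149*(15 - 16*149 + 2*149²) = 11/45 + (½)*149*(15 - 2384 + 2*22201) = 11/45 + (½)*149*(15 - 2384 + 44402) = 11/45 + (½)*149*42033 = 11/45 + 6262917/2 = 281831287/90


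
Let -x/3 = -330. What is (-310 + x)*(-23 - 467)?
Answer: -333200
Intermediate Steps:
x = 990 (x = -3*(-330) = 990)
(-310 + x)*(-23 - 467) = (-310 + 990)*(-23 - 467) = 680*(-490) = -333200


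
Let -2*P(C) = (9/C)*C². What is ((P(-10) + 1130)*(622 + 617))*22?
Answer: 32028150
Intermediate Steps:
P(C) = -9*C/2 (P(C) = -9/C*C²/2 = -9*C/2)
((P(-10) + 1130)*(622 + 617))*22 = ((-9/2*(-10) + 1130)*(622 + 617))*22 = ((45 + 1130)*1239)*22 = (1175*1239)*22 = 1455825*22 = 32028150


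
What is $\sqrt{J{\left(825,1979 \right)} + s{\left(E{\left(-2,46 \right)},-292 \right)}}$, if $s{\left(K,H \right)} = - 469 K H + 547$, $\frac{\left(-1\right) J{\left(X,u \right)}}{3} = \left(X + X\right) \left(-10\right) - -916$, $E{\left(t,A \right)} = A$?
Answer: $\sqrt{6346907} \approx 2519.3$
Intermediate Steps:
$J{\left(X,u \right)} = -2748 + 60 X$ ($J{\left(X,u \right)} = - 3 \left(\left(X + X\right) \left(-10\right) - -916\right) = - 3 \left(2 X \left(-10\right) + 916\right) = - 3 \left(- 20 X + 916\right) = - 3 \left(916 - 20 X\right) = -2748 + 60 X$)
$s{\left(K,H \right)} = 547 - 469 H K$ ($s{\left(K,H \right)} = - 469 H K + 547 = 547 - 469 H K$)
$\sqrt{J{\left(825,1979 \right)} + s{\left(E{\left(-2,46 \right)},-292 \right)}} = \sqrt{\left(-2748 + 60 \cdot 825\right) - \left(-547 - 6299608\right)} = \sqrt{\left(-2748 + 49500\right) + \left(547 + 6299608\right)} = \sqrt{46752 + 6300155} = \sqrt{6346907}$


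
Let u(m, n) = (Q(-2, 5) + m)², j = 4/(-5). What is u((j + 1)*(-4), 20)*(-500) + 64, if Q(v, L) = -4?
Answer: -11456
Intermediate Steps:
j = -⅘ (j = 4*(-⅕) = -⅘ ≈ -0.80000)
u(m, n) = (-4 + m)²
u((j + 1)*(-4), 20)*(-500) + 64 = (-4 + (-⅘ + 1)*(-4))²*(-500) + 64 = (-4 + (⅕)*(-4))²*(-500) + 64 = (-4 - ⅘)²*(-500) + 64 = (-24/5)²*(-500) + 64 = (576/25)*(-500) + 64 = -11520 + 64 = -11456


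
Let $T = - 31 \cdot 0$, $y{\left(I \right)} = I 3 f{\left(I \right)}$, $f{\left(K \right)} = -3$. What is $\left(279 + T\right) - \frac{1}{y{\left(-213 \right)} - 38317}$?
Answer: $\frac{10155601}{36400} \approx 279.0$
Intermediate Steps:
$y{\left(I \right)} = - 9 I$ ($y{\left(I \right)} = I 3 \left(-3\right) = 3 I \left(-3\right) = - 9 I$)
$T = 0$ ($T = \left(-1\right) 0 = 0$)
$\left(279 + T\right) - \frac{1}{y{\left(-213 \right)} - 38317} = \left(279 + 0\right) - \frac{1}{\left(-9\right) \left(-213\right) - 38317} = 279 - \frac{1}{1917 - 38317} = 279 - \frac{1}{-36400} = 279 - - \frac{1}{36400} = 279 + \frac{1}{36400} = \frac{10155601}{36400}$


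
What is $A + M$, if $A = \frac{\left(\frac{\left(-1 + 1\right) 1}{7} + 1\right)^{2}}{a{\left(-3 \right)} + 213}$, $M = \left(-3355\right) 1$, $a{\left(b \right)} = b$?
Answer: $- \frac{704549}{210} \approx -3355.0$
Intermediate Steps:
$M = -3355$
$A = \frac{1}{210}$ ($A = \frac{\left(\frac{\left(-1 + 1\right) 1}{7} + 1\right)^{2}}{-3 + 213} = \frac{\left(0 \cdot 1 \cdot \frac{1}{7} + 1\right)^{2}}{210} = \left(0 \cdot \frac{1}{7} + 1\right)^{2} \cdot \frac{1}{210} = \left(0 + 1\right)^{2} \cdot \frac{1}{210} = 1^{2} \cdot \frac{1}{210} = 1 \cdot \frac{1}{210} = \frac{1}{210} \approx 0.0047619$)
$A + M = \frac{1}{210} - 3355 = - \frac{704549}{210}$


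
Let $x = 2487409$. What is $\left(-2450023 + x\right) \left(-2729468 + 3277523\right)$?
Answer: $20489584230$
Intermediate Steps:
$\left(-2450023 + x\right) \left(-2729468 + 3277523\right) = \left(-2450023 + 2487409\right) \left(-2729468 + 3277523\right) = 37386 \cdot 548055 = 20489584230$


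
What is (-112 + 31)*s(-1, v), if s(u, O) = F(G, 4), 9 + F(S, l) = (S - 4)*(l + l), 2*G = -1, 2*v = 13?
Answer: 3645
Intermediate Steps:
v = 13/2 (v = (½)*13 = 13/2 ≈ 6.5000)
G = -½ (G = (½)*(-1) = -½ ≈ -0.50000)
F(S, l) = -9 + 2*l*(-4 + S) (F(S, l) = -9 + (S - 4)*(l + l) = -9 + (-4 + S)*(2*l) = -9 + 2*l*(-4 + S))
s(u, O) = -45 (s(u, O) = -9 - 8*4 + 2*(-½)*4 = -9 - 32 - 4 = -45)
(-112 + 31)*s(-1, v) = (-112 + 31)*(-45) = -81*(-45) = 3645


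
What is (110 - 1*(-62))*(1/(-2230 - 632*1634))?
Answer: -1/27189 ≈ -3.6780e-5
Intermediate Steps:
(110 - 1*(-62))*(1/(-2230 - 632*1634)) = (110 + 62)*((1/1634)/(-2862)) = 172*(-1/2862*1/1634) = 172*(-1/4676508) = -1/27189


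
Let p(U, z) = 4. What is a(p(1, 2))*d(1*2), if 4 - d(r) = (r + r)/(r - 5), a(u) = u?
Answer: 64/3 ≈ 21.333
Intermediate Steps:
d(r) = 4 - 2*r/(-5 + r) (d(r) = 4 - (r + r)/(r - 5) = 4 - 2*r/(-5 + r))
a(p(1, 2))*d(1*2) = 4*(2*(-10 + 1*2)/(-5 + 1*2)) = 4*(2*(-10 + 2)/(-5 + 2)) = 4*(2*(-8)/(-3)) = 4*(2*(-⅓)*(-8)) = 4*(16/3) = 64/3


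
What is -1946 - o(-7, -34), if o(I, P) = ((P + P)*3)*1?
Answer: -1742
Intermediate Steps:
o(I, P) = 6*P (o(I, P) = ((2*P)*3)*1 = (6*P)*1 = 6*P)
-1946 - o(-7, -34) = -1946 - 6*(-34) = -1946 - 1*(-204) = -1946 + 204 = -1742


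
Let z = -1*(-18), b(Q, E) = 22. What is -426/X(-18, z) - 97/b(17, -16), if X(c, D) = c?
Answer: 1271/66 ≈ 19.258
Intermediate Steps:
z = 18
-426/X(-18, z) - 97/b(17, -16) = -426/(-18) - 97/22 = -426*(-1/18) - 97*1/22 = 71/3 - 97/22 = 1271/66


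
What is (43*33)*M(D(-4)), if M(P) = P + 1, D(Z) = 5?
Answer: 8514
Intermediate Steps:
M(P) = 1 + P
(43*33)*M(D(-4)) = (43*33)*(1 + 5) = 1419*6 = 8514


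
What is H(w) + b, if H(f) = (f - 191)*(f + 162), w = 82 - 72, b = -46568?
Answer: -77700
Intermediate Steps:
w = 10
H(f) = (-191 + f)*(162 + f)
H(w) + b = (-30942 + 10**2 - 29*10) - 46568 = (-30942 + 100 - 290) - 46568 = -31132 - 46568 = -77700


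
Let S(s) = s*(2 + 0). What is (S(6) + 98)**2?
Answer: 12100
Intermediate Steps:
S(s) = 2*s (S(s) = s*2 = 2*s)
(S(6) + 98)**2 = (2*6 + 98)**2 = (12 + 98)**2 = 110**2 = 12100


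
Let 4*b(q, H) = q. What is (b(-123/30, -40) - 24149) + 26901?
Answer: 110039/40 ≈ 2751.0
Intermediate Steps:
b(q, H) = q/4
(b(-123/30, -40) - 24149) + 26901 = ((-123/30)/4 - 24149) + 26901 = ((-123*1/30)/4 - 24149) + 26901 = ((¼)*(-41/10) - 24149) + 26901 = (-41/40 - 24149) + 26901 = -966001/40 + 26901 = 110039/40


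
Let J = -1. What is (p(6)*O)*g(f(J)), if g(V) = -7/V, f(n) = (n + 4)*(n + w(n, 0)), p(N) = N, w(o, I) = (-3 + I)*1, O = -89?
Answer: -623/2 ≈ -311.50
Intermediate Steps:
w(o, I) = -3 + I
f(n) = (-3 + n)*(4 + n) (f(n) = (n + 4)*(n + (-3 + 0)) = (4 + n)*(n - 3) = (4 + n)*(-3 + n) = (-3 + n)*(4 + n))
(p(6)*O)*g(f(J)) = (6*(-89))*(-7/(-12 - 1 + (-1)²)) = -(-3738)/(-12 - 1 + 1) = -(-3738)/(-12) = -(-3738)*(-1)/12 = -534*7/12 = -623/2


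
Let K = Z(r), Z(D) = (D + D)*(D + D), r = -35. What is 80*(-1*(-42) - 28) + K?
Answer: 6020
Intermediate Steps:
Z(D) = 4*D**2 (Z(D) = (2*D)*(2*D) = 4*D**2)
K = 4900 (K = 4*(-35)**2 = 4*1225 = 4900)
80*(-1*(-42) - 28) + K = 80*(-1*(-42) - 28) + 4900 = 80*(42 - 28) + 4900 = 80*14 + 4900 = 1120 + 4900 = 6020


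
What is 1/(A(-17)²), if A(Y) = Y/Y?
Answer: 1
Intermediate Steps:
A(Y) = 1
1/(A(-17)²) = 1/(1²) = 1/1 = 1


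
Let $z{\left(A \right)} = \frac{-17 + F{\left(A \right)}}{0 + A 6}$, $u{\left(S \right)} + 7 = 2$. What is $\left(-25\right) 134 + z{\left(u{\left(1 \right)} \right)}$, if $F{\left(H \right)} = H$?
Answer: $- \frac{50239}{15} \approx -3349.3$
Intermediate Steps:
$u{\left(S \right)} = -5$ ($u{\left(S \right)} = -7 + 2 = -5$)
$z{\left(A \right)} = \frac{-17 + A}{6 A}$ ($z{\left(A \right)} = \frac{-17 + A}{0 + A 6} = \frac{-17 + A}{0 + 6 A} = \frac{-17 + A}{6 A}$)
$\left(-25\right) 134 + z{\left(u{\left(1 \right)} \right)} = \left(-25\right) 134 + \frac{-17 - 5}{6 \left(-5\right)} = -3350 + \frac{1}{6} \left(- \frac{1}{5}\right) \left(-22\right) = -3350 + \frac{11}{15} = - \frac{50239}{15}$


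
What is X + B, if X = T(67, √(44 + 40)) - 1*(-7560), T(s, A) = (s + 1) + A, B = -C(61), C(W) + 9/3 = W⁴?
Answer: -13838210 + 2*√21 ≈ -1.3838e+7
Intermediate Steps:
C(W) = -3 + W⁴
B = -13845838 (B = -(-3 + 61⁴) = -(-3 + 13845841) = -1*13845838 = -13845838)
T(s, A) = 1 + A + s (T(s, A) = (1 + s) + A = 1 + A + s)
X = 7628 + 2*√21 (X = (1 + √(44 + 40) + 67) - 1*(-7560) = (1 + √84 + 67) + 7560 = (1 + 2*√21 + 67) + 7560 = (68 + 2*√21) + 7560 = 7628 + 2*√21 ≈ 7637.2)
X + B = (7628 + 2*√21) - 13845838 = -13838210 + 2*√21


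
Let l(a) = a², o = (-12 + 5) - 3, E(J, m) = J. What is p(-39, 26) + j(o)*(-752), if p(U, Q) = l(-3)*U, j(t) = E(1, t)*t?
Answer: 7169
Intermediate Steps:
o = -10 (o = -7 - 3 = -10)
j(t) = t (j(t) = 1*t = t)
p(U, Q) = 9*U (p(U, Q) = (-3)²*U = 9*U)
p(-39, 26) + j(o)*(-752) = 9*(-39) - 10*(-752) = -351 + 7520 = 7169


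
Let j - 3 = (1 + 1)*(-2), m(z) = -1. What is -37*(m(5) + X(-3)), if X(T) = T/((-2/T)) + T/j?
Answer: 185/2 ≈ 92.500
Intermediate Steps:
j = -1 (j = 3 + (1 + 1)*(-2) = 3 + 2*(-2) = 3 - 4 = -1)
X(T) = -T - T**2/2 (X(T) = T/((-2/T)) + T/(-1) = T*(-T/2) + T*(-1) = -T**2/2 - T = -T - T**2/2)
-37*(m(5) + X(-3)) = -37*(-1 + (1/2)*(-3)*(-2 - 1*(-3))) = -37*(-1 + (1/2)*(-3)*(-2 + 3)) = -37*(-1 + (1/2)*(-3)*1) = -37*(-1 - 3/2) = -37*(-5/2) = 185/2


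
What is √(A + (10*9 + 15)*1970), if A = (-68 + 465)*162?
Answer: 2*√67791 ≈ 520.73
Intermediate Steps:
A = 64314 (A = 397*162 = 64314)
√(A + (10*9 + 15)*1970) = √(64314 + (10*9 + 15)*1970) = √(64314 + (90 + 15)*1970) = √(64314 + 105*1970) = √(64314 + 206850) = √271164 = 2*√67791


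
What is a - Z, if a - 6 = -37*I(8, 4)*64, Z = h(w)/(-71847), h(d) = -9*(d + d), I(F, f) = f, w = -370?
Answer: -75566338/7983 ≈ -9465.9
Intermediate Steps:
h(d) = -18*d
Z = -740/7983 (Z = -18*(-370)/(-71847) = 6660*(-1/71847) = -740/7983 ≈ -0.092697)
a = -9466 (a = 6 - 37*4*64 = 6 - 148*64 = 6 - 9472 = -9466)
a - Z = -9466 - 1*(-740/7983) = -9466 + 740/7983 = -75566338/7983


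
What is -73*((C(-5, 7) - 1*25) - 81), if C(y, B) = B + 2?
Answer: 7081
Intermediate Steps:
C(y, B) = 2 + B
-73*((C(-5, 7) - 1*25) - 81) = -73*(((2 + 7) - 1*25) - 81) = -73*((9 - 25) - 81) = -73*(-16 - 81) = -73*(-97) = 7081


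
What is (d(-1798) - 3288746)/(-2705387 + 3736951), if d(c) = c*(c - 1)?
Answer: -13536/257891 ≈ -0.052487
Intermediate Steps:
d(c) = c*(-1 + c)
(d(-1798) - 3288746)/(-2705387 + 3736951) = (-1798*(-1 - 1798) - 3288746)/(-2705387 + 3736951) = (-1798*(-1799) - 3288746)/1031564 = (3234602 - 3288746)*(1/1031564) = -54144*1/1031564 = -13536/257891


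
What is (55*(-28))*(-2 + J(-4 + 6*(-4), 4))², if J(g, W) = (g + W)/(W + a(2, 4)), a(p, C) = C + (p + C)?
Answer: -148720/7 ≈ -21246.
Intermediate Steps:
a(p, C) = p + 2*C (a(p, C) = C + (C + p) = p + 2*C)
J(g, W) = (W + g)/(10 + W) (J(g, W) = (g + W)/(W + (2 + 2*4)) = (W + g)/(W + (2 + 8)) = (W + g)/(W + 10) = (W + g)/(10 + W))
(55*(-28))*(-2 + J(-4 + 6*(-4), 4))² = (55*(-28))*(-2 + (4 + (-4 + 6*(-4)))/(10 + 4))² = -1540*(-2 + (4 + (-4 - 24))/14)² = -1540*(-2 + (4 - 28)/14)² = -1540*(-2 + (1/14)*(-24))² = -1540*(-2 - 12/7)² = -1540*(-26/7)² = -1540*676/49 = -148720/7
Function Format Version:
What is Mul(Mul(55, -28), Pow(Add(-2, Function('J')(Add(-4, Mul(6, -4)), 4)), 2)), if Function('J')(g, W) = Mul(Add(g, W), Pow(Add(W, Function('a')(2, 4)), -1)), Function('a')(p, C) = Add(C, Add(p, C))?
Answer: Rational(-148720, 7) ≈ -21246.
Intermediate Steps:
Function('a')(p, C) = Add(p, Mul(2, C)) (Function('a')(p, C) = Add(C, Add(C, p)) = Add(p, Mul(2, C)))
Function('J')(g, W) = Mul(Pow(Add(10, W), -1), Add(W, g)) (Function('J')(g, W) = Mul(Add(g, W), Pow(Add(W, Add(2, Mul(2, 4))), -1)) = Mul(Add(W, g), Pow(Add(W, Add(2, 8)), -1)) = Mul(Add(W, g), Pow(Add(W, 10), -1)) = Mul(Add(W, g), Pow(Add(10, W), -1)) = Mul(Pow(Add(10, W), -1), Add(W, g)))
Mul(Mul(55, -28), Pow(Add(-2, Function('J')(Add(-4, Mul(6, -4)), 4)), 2)) = Mul(Mul(55, -28), Pow(Add(-2, Mul(Pow(Add(10, 4), -1), Add(4, Add(-4, Mul(6, -4))))), 2)) = Mul(-1540, Pow(Add(-2, Mul(Pow(14, -1), Add(4, Add(-4, -24)))), 2)) = Mul(-1540, Pow(Add(-2, Mul(Rational(1, 14), Add(4, -28))), 2)) = Mul(-1540, Pow(Add(-2, Mul(Rational(1, 14), -24)), 2)) = Mul(-1540, Pow(Add(-2, Rational(-12, 7)), 2)) = Mul(-1540, Pow(Rational(-26, 7), 2)) = Mul(-1540, Rational(676, 49)) = Rational(-148720, 7)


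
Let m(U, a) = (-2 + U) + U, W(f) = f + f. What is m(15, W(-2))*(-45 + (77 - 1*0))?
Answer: 896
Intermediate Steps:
W(f) = 2*f
m(U, a) = -2 + 2*U
m(15, W(-2))*(-45 + (77 - 1*0)) = (-2 + 2*15)*(-45 + (77 - 1*0)) = (-2 + 30)*(-45 + (77 + 0)) = 28*(-45 + 77) = 28*32 = 896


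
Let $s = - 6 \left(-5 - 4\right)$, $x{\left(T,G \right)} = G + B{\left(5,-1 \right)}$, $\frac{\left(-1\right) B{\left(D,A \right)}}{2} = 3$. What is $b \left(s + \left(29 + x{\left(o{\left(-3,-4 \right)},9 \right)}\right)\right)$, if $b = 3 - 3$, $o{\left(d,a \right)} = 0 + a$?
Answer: $0$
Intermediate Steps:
$B{\left(D,A \right)} = -6$ ($B{\left(D,A \right)} = \left(-2\right) 3 = -6$)
$o{\left(d,a \right)} = a$
$b = 0$ ($b = 3 - 3 = 0$)
$x{\left(T,G \right)} = -6 + G$ ($x{\left(T,G \right)} = G - 6 = -6 + G$)
$s = 54$ ($s = \left(-6\right) \left(-9\right) = 54$)
$b \left(s + \left(29 + x{\left(o{\left(-3,-4 \right)},9 \right)}\right)\right) = 0 \left(54 + \left(29 + \left(-6 + 9\right)\right)\right) = 0 \left(54 + \left(29 + 3\right)\right) = 0 \left(54 + 32\right) = 0 \cdot 86 = 0$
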